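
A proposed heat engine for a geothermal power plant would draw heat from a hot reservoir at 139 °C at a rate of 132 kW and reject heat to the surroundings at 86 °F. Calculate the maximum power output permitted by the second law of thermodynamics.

Ẇ_max ≈ 34.91 kW

T_H = 139 °C → 139 + 273.15 = 412.15 K.
T_C = 86 °F → (86 − 32) × 5/9 = 30.00 °C = 303.15 K.
No engine can exceed the Carnot limit: η_max = 1 − T_C/T_H = 1 − 303.15/412.15 = 0.2645.
W_max = η_max · Q_H = 0.2645 × 132 = 34.91 kW.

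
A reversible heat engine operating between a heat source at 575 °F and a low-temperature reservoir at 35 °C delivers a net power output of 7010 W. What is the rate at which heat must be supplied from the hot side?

T_H = 575 °F → (575 − 32) × 5/9 = 301.67 °C = 574.82 K.
T_C = 35 °C → 35 + 273.15 = 308.15 K.
Since the cycle is reversible, η = 1 − T_C/T_H = 1 − 308.15/574.82 = 0.4639.
Q_H = W/η = 7010/0.4639 = 15100 W.

Q̇_H ≈ 15100 W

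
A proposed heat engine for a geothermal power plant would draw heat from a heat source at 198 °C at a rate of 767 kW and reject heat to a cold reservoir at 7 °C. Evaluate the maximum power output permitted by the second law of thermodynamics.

T_H = 198 °C → 198 + 273.15 = 471.15 K.
T_C = 7 °C → 7 + 273.15 = 280.15 K.
By the Carnot theorem, η_max = 1 − T_C/T_H = 1 − 280.15/471.15 = 0.4054.
W_max = η_max · Q_H = 0.4054 × 767 = 311 kW.

Ẇ_max ≈ 311 kW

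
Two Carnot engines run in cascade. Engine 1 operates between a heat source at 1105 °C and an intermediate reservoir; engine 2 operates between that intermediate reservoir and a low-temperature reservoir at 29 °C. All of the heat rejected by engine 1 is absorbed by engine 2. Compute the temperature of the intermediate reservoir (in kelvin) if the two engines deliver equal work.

T_H = 1105 °C → 1105 + 273.15 = 1378.15 K.
T_C = 29 °C → 29 + 273.15 = 302.15 K.
For reversible stages Q_m = Q_H·(T_m/T_H). Setting W₁ = Q_H(1 − T_m/T_H) equal to W₂ = Q_m(1 − T_C/T_m) = Q_H·(T_m − T_C)/T_H gives T_H − T_m = T_m − T_C, so T_m = (T_H + T_C)/2 = (1378.15 + 302.15)/2 = 840 K.

T_m ≈ 840 K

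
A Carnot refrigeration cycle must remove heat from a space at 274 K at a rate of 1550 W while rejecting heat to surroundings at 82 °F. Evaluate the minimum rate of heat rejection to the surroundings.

T_H = 82 °F → (82 − 32) × 5/9 = 27.78 °C = 300.93 K.
For a reversible cycle Q_H/Q_C = T_H/T_C, so Q_H = Q_C·T_H/T_C = 1550 × 300.93/274.00 = 1700 W.

Q̇_H ≈ 1700 W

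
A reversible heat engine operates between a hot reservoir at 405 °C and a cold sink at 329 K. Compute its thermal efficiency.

T_H = 405 °C → 405 + 273.15 = 678.15 K.
Since the cycle is reversible, η = 1 − T_C/T_H = 1 − 329.00/678.15 = 0.515.

η ≈ 0.515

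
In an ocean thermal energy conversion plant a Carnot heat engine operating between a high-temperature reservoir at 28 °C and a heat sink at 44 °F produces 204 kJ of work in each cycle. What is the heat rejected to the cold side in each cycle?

T_H = 28 °C → 28 + 273.15 = 301.15 K.
T_C = 44 °F → (44 − 32) × 5/9 = 6.67 °C = 279.82 K.
The Carnot efficiency is η = 1 − T_C/T_H = 1 − 279.82/301.15 = 0.0708.
Since Q_C/Q_H = T_C/T_H and Q_H = W/η, Q_C = W·T_C/(T_H − T_C) = 204 × 279.82/21.33 = 2680 kJ.

Q_C ≈ 2680 kJ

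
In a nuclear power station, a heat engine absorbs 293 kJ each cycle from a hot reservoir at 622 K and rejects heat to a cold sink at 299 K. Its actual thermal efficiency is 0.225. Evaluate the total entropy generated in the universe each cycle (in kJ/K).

W = η·Q_H = 0.225 × 293 = 65.92 kJ, so Q_C = Q_H − W = 227.1 kJ.
Reservoir entropy changes: ΔS_H = −Q_H/T_H = −293/622.00 = -0.4711 kJ/K and ΔS_C = +Q_C/T_C = 227.1/299.00 = 0.7594 kJ/K.
ΔS_univ = −Q_H/T_H + Q_C/T_C = 0.288 kJ/K (> 0, since η = 0.225 < η_Carnot = 0.519).

ΔS_univ ≈ 0.288 kJ/K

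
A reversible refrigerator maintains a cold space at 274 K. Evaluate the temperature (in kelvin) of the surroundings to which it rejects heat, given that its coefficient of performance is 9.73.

T_H ≈ 302 K

COP_R = T_C/(T_H − T_C) ⇒ T_H = T_C·(1 + 1/COP_R) = 274.00 × (1 + 1/9.73) = 302 K.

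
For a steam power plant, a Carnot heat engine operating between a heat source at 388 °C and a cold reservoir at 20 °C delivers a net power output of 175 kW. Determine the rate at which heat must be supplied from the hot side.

Q̇_H ≈ 314 kW

T_H = 388 °C → 388 + 273.15 = 661.15 K.
T_C = 20 °C → 20 + 273.15 = 293.15 K.
For a reversible engine, η = 1 − T_C/T_H = 1 − 293.15/661.15 = 0.5566.
Q_H = W/η = 175/0.5566 = 314 kW.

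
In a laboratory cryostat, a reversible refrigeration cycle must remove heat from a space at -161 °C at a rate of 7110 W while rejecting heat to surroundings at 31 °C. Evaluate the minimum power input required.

T_H = 31 °C → 31 + 273.15 = 304.15 K.
T_C = -161 °C → -161 + 273.15 = 112.15 K.
The reversible coefficient of performance is COP_R = T_C/(T_H − T_C) = 112.15/192.00 = 0.5841.
W = Q_C/COP_R = 7110/0.5841 = 12200 W.

Ẇ_in ≈ 12200 W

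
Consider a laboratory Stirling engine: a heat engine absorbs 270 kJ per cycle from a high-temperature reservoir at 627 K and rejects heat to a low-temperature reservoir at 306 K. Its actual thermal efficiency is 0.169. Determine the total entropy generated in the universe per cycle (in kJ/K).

W = η·Q_H = 0.169 × 270 = 45.63 kJ, so Q_C = Q_H − W = 224.4 kJ.
Reservoir entropy changes: ΔS_H = −Q_H/T_H = −270/627.00 = -0.4306 kJ/K and ΔS_C = +Q_C/T_C = 224.4/306.00 = 0.7332 kJ/K.
ΔS_univ = −Q_H/T_H + Q_C/T_C = 0.303 kJ/K (> 0, since η = 0.169 < η_Carnot = 0.512).

ΔS_univ ≈ 0.303 kJ/K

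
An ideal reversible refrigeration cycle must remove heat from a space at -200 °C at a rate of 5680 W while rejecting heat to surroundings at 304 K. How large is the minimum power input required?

Ẇ_in ≈ 17900 W

T_C = -200 °C → -200 + 273.15 = 73.15 K.
The reversible coefficient of performance is COP_R = T_C/(T_H − T_C) = 73.15/230.85 = 0.3169.
W = Q_C/COP_R = 5680/0.3169 = 17900 W.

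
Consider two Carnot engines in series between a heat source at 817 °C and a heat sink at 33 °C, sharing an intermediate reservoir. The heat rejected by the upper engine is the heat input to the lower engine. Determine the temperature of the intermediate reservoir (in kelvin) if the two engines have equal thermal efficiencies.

T_m ≈ 578 K

T_H = 817 °C → 817 + 273.15 = 1090.15 K.
T_C = 33 °C → 33 + 273.15 = 306.15 K.
Equal efficiencies require 1 − T_m/T_H = 1 − T_C/T_m, i.e. T_m/T_H = T_C/T_m, so T_m = √(T_H·T_C) = √(1090.15 × 306.15) = 578 K.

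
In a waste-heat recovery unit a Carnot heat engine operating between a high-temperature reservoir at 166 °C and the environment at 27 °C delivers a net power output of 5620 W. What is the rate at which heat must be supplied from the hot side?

Q̇_H ≈ 17800 W

T_H = 166 °C → 166 + 273.15 = 439.15 K.
T_C = 27 °C → 27 + 273.15 = 300.15 K.
For a reversible engine, η = 1 − T_C/T_H = 1 − 300.15/439.15 = 0.3165.
Q_H = W/η = 5620/0.3165 = 17800 W.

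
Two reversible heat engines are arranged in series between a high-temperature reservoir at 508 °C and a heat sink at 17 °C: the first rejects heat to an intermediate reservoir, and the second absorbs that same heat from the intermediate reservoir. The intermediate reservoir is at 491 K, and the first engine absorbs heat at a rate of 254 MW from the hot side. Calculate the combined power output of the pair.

T_H = 508 °C → 508 + 273.15 = 781.15 K.
T_C = 17 °C → 17 + 273.15 = 290.15 K.
Two reversible stages in series are equivalent to a single Carnot engine between T_H and T_C, so η_total = 1 − T_C/T_H = 1 − 290.15/781.15 = 0.6286.
W_total = η_total · Q_H = 0.6286 × 254 = 160 MW.

Ẇ_total ≈ 160 MW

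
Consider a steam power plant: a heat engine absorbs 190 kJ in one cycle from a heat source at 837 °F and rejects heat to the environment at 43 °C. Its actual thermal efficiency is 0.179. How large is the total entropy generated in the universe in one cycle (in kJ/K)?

T_H = 837 °F → (837 − 32) × 5/9 = 447.22 °C = 720.37 K.
T_C = 43 °C → 43 + 273.15 = 316.15 K.
W = η·Q_H = 0.179 × 190 = 34.01 kJ, so Q_C = Q_H − W = 156.0 kJ.
Entropy balance on the reservoirs: −Q_H/T_H = -0.2638 kJ/K, +Q_C/T_C = 0.4934 kJ/K.
ΔS_univ = −Q_H/T_H + Q_C/T_C = 0.230 kJ/K (> 0, since η = 0.179 < η_Carnot = 0.561).

ΔS_univ ≈ 0.230 kJ/K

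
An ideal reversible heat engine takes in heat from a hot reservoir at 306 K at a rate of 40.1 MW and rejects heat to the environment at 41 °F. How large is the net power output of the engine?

Ẇ ≈ 3.65 MW

T_C = 41 °F → (41 − 32) × 5/9 = 5.00 °C = 278.15 K.
The Carnot efficiency is η = 1 − T_C/T_H = 1 − 278.15/306.00 = 0.0910.
W = η·Q_H = 0.0910 × 40.1 = 3.65 MW.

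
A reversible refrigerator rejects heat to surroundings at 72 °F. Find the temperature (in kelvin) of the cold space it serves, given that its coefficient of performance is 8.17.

T_C ≈ 263 K

T_H = 72 °F → (72 − 32) × 5/9 = 22.22 °C = 295.37 K.
COP_R = T_C/(T_H − T_C) ⇒ T_C = T_H·COP_R/(1 + COP_R) = 295.37 × 8.17/(1 + 8.17) = 263 K.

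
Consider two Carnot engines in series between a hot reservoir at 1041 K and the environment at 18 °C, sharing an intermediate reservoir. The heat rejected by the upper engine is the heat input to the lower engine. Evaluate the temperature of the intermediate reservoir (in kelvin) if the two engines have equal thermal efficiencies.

T_C = 18 °C → 18 + 273.15 = 291.15 K.
Equal efficiencies require 1 − T_m/T_H = 1 − T_C/T_m, i.e. T_m/T_H = T_C/T_m, so T_m = √(T_H·T_C) = √(1041.00 × 291.15) = 551 K.

T_m ≈ 551 K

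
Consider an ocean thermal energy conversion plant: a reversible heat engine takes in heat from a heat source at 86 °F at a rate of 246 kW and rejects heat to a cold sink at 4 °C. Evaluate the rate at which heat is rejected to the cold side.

Q̇_C ≈ 225 kW

T_H = 86 °F → (86 − 32) × 5/9 = 30.00 °C = 303.15 K.
T_C = 4 °C → 4 + 273.15 = 277.15 K.
Carnot efficiency: η = 1 − T_C/T_H = 1 − 277.15/303.15 = 0.0858.
For a reversible cycle Q_C/Q_H = T_C/T_H, so Q_C = 246 × 277.15/303.15 = 225 kW.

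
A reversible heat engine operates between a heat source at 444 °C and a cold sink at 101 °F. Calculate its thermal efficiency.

T_H = 444 °C → 444 + 273.15 = 717.15 K.
T_C = 101 °F → (101 − 32) × 5/9 = 38.33 °C = 311.48 K.
Carnot efficiency: η = 1 − T_C/T_H = 1 − 311.48/717.15 = 0.566.

η ≈ 0.566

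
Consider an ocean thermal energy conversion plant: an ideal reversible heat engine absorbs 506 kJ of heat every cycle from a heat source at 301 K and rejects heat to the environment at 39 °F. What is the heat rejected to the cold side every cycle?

Q_C ≈ 466 kJ

T_C = 39 °F → (39 − 32) × 5/9 = 3.89 °C = 277.04 K.
For a reversible engine, η = 1 − T_C/T_H = 1 − 277.04/301.00 = 0.0796.
For a reversible cycle Q_C/Q_H = T_C/T_H, so Q_C = 506 × 277.04/301.00 = 466 kJ.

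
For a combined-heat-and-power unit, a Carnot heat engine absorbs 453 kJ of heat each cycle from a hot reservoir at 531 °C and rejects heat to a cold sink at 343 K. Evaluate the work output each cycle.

T_H = 531 °C → 531 + 273.15 = 804.15 K.
Since the cycle is reversible, η = 1 − T_C/T_H = 1 − 343.00/804.15 = 0.5735.
W = η·Q_H = 0.5735 × 453 = 260 kJ.

W ≈ 260 kJ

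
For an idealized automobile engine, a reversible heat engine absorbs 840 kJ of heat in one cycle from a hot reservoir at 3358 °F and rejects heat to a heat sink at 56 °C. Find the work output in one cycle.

W ≈ 710 kJ

T_H = 3358 °F → (3358 − 32) × 5/9 = 1847.78 °C = 2120.93 K.
T_C = 56 °C → 56 + 273.15 = 329.15 K.
Since the cycle is reversible, η = 1 − T_C/T_H = 1 − 329.15/2120.93 = 0.8448.
W = η·Q_H = 0.8448 × 840 = 710 kJ.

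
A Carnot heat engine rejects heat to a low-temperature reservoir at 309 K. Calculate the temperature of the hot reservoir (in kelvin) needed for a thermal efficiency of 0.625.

From η = 1 − T_C/T_H, solving for T_H gives T_H = T_C/(1 − η) = 309.00/(1 − 0.625) = 824 K.

T_H ≈ 824 K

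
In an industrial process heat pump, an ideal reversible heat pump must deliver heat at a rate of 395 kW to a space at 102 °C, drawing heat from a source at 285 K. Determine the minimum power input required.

T_H = 102 °C → 102 + 273.15 = 375.15 K.
For a reversible heat pump, COP_HP = T_H/(T_H − T_C) = 375.15/90.15 = 4.1614.
W = Q_H/COP_HP = 395/4.1614 = 94.9 kW.

Ẇ_in ≈ 94.9 kW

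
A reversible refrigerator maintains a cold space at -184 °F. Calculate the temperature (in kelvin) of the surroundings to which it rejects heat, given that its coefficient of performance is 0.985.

T_C = -184 °F → (-184 − 32) × 5/9 = -120.00 °C = 153.15 K.
COP_R = T_C/(T_H − T_C) ⇒ T_H = T_C·(1 + 1/COP_R) = 153.15 × (1 + 1/0.985) = 308.6 K.

T_H ≈ 308.6 K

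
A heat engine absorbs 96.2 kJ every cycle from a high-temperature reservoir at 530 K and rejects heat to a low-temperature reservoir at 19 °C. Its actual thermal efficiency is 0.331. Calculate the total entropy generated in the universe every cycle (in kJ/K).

ΔS_univ ≈ 0.0388 kJ/K

T_C = 19 °C → 19 + 273.15 = 292.15 K.
W = η·Q_H = 0.331 × 96.2 = 31.84 kJ, so Q_C = Q_H − W = 64.36 kJ.
Entropy balance on the reservoirs: −Q_H/T_H = -0.1815 kJ/K, +Q_C/T_C = 0.2203 kJ/K.
ΔS_univ = −Q_H/T_H + Q_C/T_C = 0.0388 kJ/K (> 0, since η = 0.331 < η_Carnot = 0.449).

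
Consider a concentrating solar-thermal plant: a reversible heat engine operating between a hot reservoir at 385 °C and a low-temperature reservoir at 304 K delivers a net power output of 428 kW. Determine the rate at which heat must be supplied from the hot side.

Q̇_H ≈ 795 kW

T_H = 385 °C → 385 + 273.15 = 658.15 K.
Carnot efficiency: η = 1 − T_C/T_H = 1 − 304.00/658.15 = 0.5381.
Q_H = W/η = 428/0.5381 = 795 kW.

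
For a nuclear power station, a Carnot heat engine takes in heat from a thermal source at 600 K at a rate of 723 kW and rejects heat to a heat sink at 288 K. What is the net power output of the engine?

Ẇ ≈ 376.0 kW

η_rev = 1 − T_C/T_H = 1 − 288.00/600.00 = 0.5200.
W = η·Q_H = 0.5200 × 723 = 376.0 kW.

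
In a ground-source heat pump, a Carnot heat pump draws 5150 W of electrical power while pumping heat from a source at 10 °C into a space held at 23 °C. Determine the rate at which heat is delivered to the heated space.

T_H = 23 °C → 23 + 273.15 = 296.15 K.
T_C = 10 °C → 10 + 273.15 = 283.15 K.
COP_HP = T_H/(T_H − T_C) = 296.15/13.00 = 22.7808.
Q_H = COP_HP · W = 22.7808 × 5150 = 117300 W.

Q̇_H ≈ 117300 W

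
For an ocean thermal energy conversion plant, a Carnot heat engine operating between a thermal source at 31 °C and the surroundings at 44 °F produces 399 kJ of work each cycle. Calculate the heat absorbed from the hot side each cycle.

Q_H ≈ 4987 kJ

T_H = 31 °C → 31 + 273.15 = 304.15 K.
T_C = 44 °F → (44 − 32) × 5/9 = 6.67 °C = 279.82 K.
The Carnot efficiency is η = 1 − T_C/T_H = 1 − 279.82/304.15 = 0.0800.
Q_H = W/η = 399/0.0800 = 4987 kJ.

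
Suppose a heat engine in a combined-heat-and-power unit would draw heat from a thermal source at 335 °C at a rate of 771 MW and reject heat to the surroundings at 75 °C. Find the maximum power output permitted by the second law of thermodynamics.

Ẇ_max ≈ 330 MW

T_H = 335 °C → 335 + 273.15 = 608.15 K.
T_C = 75 °C → 75 + 273.15 = 348.15 K.
The upper bound on efficiency is η_max = 1 − T_C/T_H = 1 − 348.15/608.15 = 0.4275.
W_max = η_max · Q_H = 0.4275 × 771 = 330 MW.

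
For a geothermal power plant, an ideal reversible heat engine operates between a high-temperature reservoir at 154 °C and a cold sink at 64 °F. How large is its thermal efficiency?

η ≈ 0.3189

T_H = 154 °C → 154 + 273.15 = 427.15 K.
T_C = 64 °F → (64 − 32) × 5/9 = 17.78 °C = 290.93 K.
η_rev = 1 − T_C/T_H = 1 − 290.93/427.15 = 0.3189.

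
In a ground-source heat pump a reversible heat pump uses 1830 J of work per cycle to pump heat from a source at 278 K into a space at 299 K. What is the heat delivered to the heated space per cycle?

Q_H ≈ 26060 J

The Carnot heat-pump COP is COP_HP = T_H/(T_H − T_C) = 299.00/21.00 = 14.2381.
Q_H = COP_HP · W = 14.2381 × 1830 = 26060 J.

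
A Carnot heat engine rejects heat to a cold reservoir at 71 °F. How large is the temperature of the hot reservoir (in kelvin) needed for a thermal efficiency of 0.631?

T_H ≈ 799.0 K

T_C = 71 °F → (71 − 32) × 5/9 = 21.67 °C = 294.82 K.
From η = 1 − T_C/T_H, solving for T_H gives T_H = T_C/(1 − η) = 294.82/(1 − 0.631) = 799.0 K.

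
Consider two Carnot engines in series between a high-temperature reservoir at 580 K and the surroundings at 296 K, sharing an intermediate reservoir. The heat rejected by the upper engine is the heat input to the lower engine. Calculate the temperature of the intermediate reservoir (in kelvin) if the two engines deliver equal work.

T_m ≈ 438 K

For reversible stages Q_m = Q_H·(T_m/T_H). Setting W₁ = Q_H(1 − T_m/T_H) equal to W₂ = Q_m(1 − T_C/T_m) = Q_H·(T_m − T_C)/T_H gives T_H − T_m = T_m − T_C, so T_m = (T_H + T_C)/2 = (580.00 + 296.00)/2 = 438 K.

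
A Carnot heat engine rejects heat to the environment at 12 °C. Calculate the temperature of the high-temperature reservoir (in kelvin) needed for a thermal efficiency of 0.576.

T_C = 12 °C → 12 + 273.15 = 285.15 K.
From η = 1 − T_C/T_H, solving for T_H gives T_H = T_C/(1 − η) = 285.15/(1 − 0.576) = 673 K.

T_H ≈ 673 K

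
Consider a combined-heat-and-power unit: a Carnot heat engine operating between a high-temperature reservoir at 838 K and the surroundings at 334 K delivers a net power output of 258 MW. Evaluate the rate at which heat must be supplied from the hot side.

Since the cycle is reversible, η = 1 − T_C/T_H = 1 − 334.00/838.00 = 0.6014.
Q_H = W/η = 258/0.6014 = 429 MW.

Q̇_H ≈ 429 MW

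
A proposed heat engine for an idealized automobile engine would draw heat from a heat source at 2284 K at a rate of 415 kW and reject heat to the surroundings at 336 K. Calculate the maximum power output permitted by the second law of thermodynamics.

Ẇ_max ≈ 353.9 kW

The upper bound on efficiency is η_max = 1 − T_C/T_H = 1 − 336.00/2284.00 = 0.8529.
W_max = η_max · Q_H = 0.8529 × 415 = 353.9 kW.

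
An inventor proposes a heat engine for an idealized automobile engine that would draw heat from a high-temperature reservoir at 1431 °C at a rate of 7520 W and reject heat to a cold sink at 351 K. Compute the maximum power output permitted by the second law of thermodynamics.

T_H = 1431 °C → 1431 + 273.15 = 1704.15 K.
By the Carnot theorem, η_max = 1 − T_C/T_H = 1 − 351.00/1704.15 = 0.7940.
W_max = η_max · Q_H = 0.7940 × 7520 = 5970 W.

Ẇ_max ≈ 5970 W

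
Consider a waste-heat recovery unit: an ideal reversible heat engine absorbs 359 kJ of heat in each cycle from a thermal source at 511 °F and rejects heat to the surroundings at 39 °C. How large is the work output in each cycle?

T_H = 511 °F → (511 − 32) × 5/9 = 266.11 °C = 539.26 K.
T_C = 39 °C → 39 + 273.15 = 312.15 K.
Carnot efficiency: η = 1 − T_C/T_H = 1 − 312.15/539.26 = 0.4212.
W = η·Q_H = 0.4212 × 359 = 151 kJ.

W ≈ 151 kJ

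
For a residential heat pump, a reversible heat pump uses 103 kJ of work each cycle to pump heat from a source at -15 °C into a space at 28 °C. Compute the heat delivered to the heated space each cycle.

Q_H ≈ 721 kJ

T_H = 28 °C → 28 + 273.15 = 301.15 K.
T_C = -15 °C → -15 + 273.15 = 258.15 K.
For a reversible heat pump, COP_HP = T_H/(T_H − T_C) = 301.15/43.00 = 7.0035.
Q_H = COP_HP · W = 7.0035 × 103 = 721 kJ.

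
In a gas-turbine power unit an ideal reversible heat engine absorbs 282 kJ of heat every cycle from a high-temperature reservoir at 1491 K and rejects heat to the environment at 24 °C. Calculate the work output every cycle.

W ≈ 225.8 kJ

T_C = 24 °C → 24 + 273.15 = 297.15 K.
Since the cycle is reversible, η = 1 − T_C/T_H = 1 − 297.15/1491.00 = 0.8007.
W = η·Q_H = 0.8007 × 282 = 225.8 kJ.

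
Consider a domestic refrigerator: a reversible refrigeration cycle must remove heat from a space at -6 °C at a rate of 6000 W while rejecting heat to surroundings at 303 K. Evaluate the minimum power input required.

T_C = -6 °C → -6 + 273.15 = 267.15 K.
For a reversible refrigerator, COP_R = T_C/(T_H − T_C) = 267.15/35.85 = 7.4519.
W = Q_C/COP_R = 6000/7.4519 = 805.2 W.

Ẇ_in ≈ 805.2 W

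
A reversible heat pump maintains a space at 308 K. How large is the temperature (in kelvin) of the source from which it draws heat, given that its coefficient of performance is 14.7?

COP_HP = T_H/(T_H − T_C) ⇒ T_C = T_H·(COP_HP − 1)/COP_HP = 308.00 × (14.7 − 1)/14.7 = 287.0 K.

T_C ≈ 287.0 K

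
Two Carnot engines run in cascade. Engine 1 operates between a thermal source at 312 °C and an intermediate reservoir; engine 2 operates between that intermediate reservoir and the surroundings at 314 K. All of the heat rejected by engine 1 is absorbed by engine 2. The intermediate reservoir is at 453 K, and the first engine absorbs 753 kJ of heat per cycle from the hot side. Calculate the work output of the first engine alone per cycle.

T_H = 312 °C → 312 + 273.15 = 585.15 K.
First-stage efficiency η₁ = 1 − T_m/T_H = 1 − 453.00/585.15 = 0.2258.
W₁ = η₁·Q_H = 0.2258 × 753 = 170.1 kJ.

W₁ ≈ 170.1 kJ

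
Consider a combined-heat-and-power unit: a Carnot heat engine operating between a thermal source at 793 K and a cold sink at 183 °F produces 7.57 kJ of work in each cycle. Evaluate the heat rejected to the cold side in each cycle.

T_C = 183 °F → (183 − 32) × 5/9 = 83.89 °C = 357.04 K.
Since the cycle is reversible, η = 1 − T_C/T_H = 1 − 357.04/793.00 = 0.5498.
Since Q_C/Q_H = T_C/T_H and Q_H = W/η, Q_C = W·T_C/(T_H − T_C) = 7.57 × 357.04/435.96 = 6.20 kJ.

Q_C ≈ 6.20 kJ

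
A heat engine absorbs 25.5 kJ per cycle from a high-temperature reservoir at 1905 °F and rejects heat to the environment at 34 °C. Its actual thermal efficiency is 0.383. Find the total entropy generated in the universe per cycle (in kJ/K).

T_H = 1905 °F → (1905 − 32) × 5/9 = 1040.56 °C = 1313.71 K.
T_C = 34 °C → 34 + 273.15 = 307.15 K.
W = η·Q_H = 0.383 × 25.5 = 9.767 kJ, so Q_C = Q_H − W = 15.73 kJ.
Reservoir entropy changes: ΔS_H = −Q_H/T_H = −25.5/1313.71 = -0.01941 kJ/K and ΔS_C = +Q_C/T_C = 15.73/307.15 = 0.05122 kJ/K.
ΔS_univ = −Q_H/T_H + Q_C/T_C = 0.0318 kJ/K (> 0, since η = 0.383 < η_Carnot = 0.766).

ΔS_univ ≈ 0.0318 kJ/K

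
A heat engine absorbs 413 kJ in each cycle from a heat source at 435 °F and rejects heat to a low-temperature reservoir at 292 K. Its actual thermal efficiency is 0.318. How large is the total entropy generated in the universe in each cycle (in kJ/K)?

ΔS_univ ≈ 0.1337 kJ/K

T_H = 435 °F → (435 − 32) × 5/9 = 223.89 °C = 497.04 K.
W = η·Q_H = 0.318 × 413 = 131.3 kJ, so Q_C = Q_H − W = 281.7 kJ.
Entropy balance on the reservoirs: −Q_H/T_H = -0.8309 kJ/K, +Q_C/T_C = 0.9646 kJ/K.
ΔS_univ = −Q_H/T_H + Q_C/T_C = 0.1337 kJ/K (> 0, since η = 0.318 < η_Carnot = 0.413).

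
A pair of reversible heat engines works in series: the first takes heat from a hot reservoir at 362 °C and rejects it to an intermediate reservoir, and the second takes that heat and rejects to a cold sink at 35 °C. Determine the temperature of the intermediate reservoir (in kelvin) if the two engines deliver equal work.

T_m ≈ 471.6 K

T_H = 362 °C → 362 + 273.15 = 635.15 K.
T_C = 35 °C → 35 + 273.15 = 308.15 K.
For reversible stages Q_m = Q_H·(T_m/T_H). Setting W₁ = Q_H(1 − T_m/T_H) equal to W₂ = Q_m(1 − T_C/T_m) = Q_H·(T_m − T_C)/T_H gives T_H − T_m = T_m − T_C, so T_m = (T_H + T_C)/2 = (635.15 + 308.15)/2 = 471.6 K.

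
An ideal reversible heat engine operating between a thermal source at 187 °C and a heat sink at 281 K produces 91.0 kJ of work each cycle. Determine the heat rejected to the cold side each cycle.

T_H = 187 °C → 187 + 273.15 = 460.15 K.
η_rev = 1 − T_C/T_H = 1 − 281.00/460.15 = 0.3893.
Since Q_C/Q_H = T_C/T_H and Q_H = W/η, Q_C = W·T_C/(T_H − T_C) = 91.0 × 281.00/179.15 = 143 kJ.

Q_C ≈ 143 kJ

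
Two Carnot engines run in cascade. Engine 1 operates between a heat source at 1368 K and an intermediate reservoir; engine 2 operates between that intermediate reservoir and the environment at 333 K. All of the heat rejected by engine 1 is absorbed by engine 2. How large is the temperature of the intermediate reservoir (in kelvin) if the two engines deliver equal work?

For reversible stages Q_m = Q_H·(T_m/T_H). Setting W₁ = Q_H(1 − T_m/T_H) equal to W₂ = Q_m(1 − T_C/T_m) = Q_H·(T_m − T_C)/T_H gives T_H − T_m = T_m − T_C, so T_m = (T_H + T_C)/2 = (1368.00 + 333.00)/2 = 850.5 K.

T_m ≈ 850.5 K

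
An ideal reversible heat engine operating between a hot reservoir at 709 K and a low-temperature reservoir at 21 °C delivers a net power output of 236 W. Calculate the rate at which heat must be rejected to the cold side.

Q̇_C ≈ 167 W

T_C = 21 °C → 21 + 273.15 = 294.15 K.
For a reversible engine, η = 1 − T_C/T_H = 1 − 294.15/709.00 = 0.5851.
Since Q_C/Q_H = T_C/T_H and Q_H = W/η, Q_C = W·T_C/(T_H − T_C) = 236 × 294.15/414.85 = 167 W.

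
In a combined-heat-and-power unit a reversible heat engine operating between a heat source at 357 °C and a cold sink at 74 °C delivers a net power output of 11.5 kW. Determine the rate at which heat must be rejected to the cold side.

Q̇_C ≈ 14.1 kW

T_H = 357 °C → 357 + 273.15 = 630.15 K.
T_C = 74 °C → 74 + 273.15 = 347.15 K.
For a reversible engine, η = 1 − T_C/T_H = 1 − 347.15/630.15 = 0.4491.
Since Q_C/Q_H = T_C/T_H and Q_H = W/η, Q_C = W·T_C/(T_H − T_C) = 11.5 × 347.15/283.00 = 14.1 kW.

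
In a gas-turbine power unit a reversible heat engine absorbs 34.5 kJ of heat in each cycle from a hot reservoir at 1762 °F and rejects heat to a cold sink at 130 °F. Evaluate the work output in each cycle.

W ≈ 25.3 kJ

T_H = 1762 °F → (1762 − 32) × 5/9 = 961.11 °C = 1234.26 K.
T_C = 130 °F → (130 − 32) × 5/9 = 54.44 °C = 327.59 K.
η_rev = 1 − T_C/T_H = 1 − 327.59/1234.26 = 0.7346.
W = η·Q_H = 0.7346 × 34.5 = 25.3 kJ.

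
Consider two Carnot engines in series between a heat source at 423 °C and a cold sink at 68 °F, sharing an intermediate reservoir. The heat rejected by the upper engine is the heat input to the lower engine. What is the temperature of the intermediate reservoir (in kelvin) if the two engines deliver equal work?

T_m ≈ 495 K

T_H = 423 °C → 423 + 273.15 = 696.15 K.
T_C = 68 °F → (68 − 32) × 5/9 = 20.00 °C = 293.15 K.
For reversible stages Q_m = Q_H·(T_m/T_H). Setting W₁ = Q_H(1 − T_m/T_H) equal to W₂ = Q_m(1 − T_C/T_m) = Q_H·(T_m − T_C)/T_H gives T_H − T_m = T_m − T_C, so T_m = (T_H + T_C)/2 = (696.15 + 293.15)/2 = 495 K.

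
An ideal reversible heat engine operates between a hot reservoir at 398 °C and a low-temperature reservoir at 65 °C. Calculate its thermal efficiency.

T_H = 398 °C → 398 + 273.15 = 671.15 K.
T_C = 65 °C → 65 + 273.15 = 338.15 K.
The Carnot efficiency is η = 1 − T_C/T_H = 1 − 338.15/671.15 = 0.496.

η ≈ 0.496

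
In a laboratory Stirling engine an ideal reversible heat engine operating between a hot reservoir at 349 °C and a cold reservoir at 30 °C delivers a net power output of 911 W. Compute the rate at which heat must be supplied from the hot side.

Q̇_H ≈ 1780 W

T_H = 349 °C → 349 + 273.15 = 622.15 K.
T_C = 30 °C → 30 + 273.15 = 303.15 K.
η_rev = 1 − T_C/T_H = 1 − 303.15/622.15 = 0.5127.
Q_H = W/η = 911/0.5127 = 1780 W.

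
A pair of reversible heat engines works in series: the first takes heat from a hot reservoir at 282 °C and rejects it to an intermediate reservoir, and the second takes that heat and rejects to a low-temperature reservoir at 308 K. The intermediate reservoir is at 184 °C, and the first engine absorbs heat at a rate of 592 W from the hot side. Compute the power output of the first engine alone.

Ẇ₁ ≈ 105 W

T_H = 282 °C → 282 + 273.15 = 555.15 K.
T_m = 184 °C → 184 + 273.15 = 457.15 K.
First-stage efficiency η₁ = 1 − T_m/T_H = 1 − 457.15/555.15 = 0.1765.
W₁ = η₁·Q_H = 0.1765 × 592 = 105 W.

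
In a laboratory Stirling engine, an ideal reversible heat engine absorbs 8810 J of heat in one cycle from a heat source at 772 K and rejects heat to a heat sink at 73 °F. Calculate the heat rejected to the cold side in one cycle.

Q_C ≈ 3380 J

T_C = 73 °F → (73 − 32) × 5/9 = 22.78 °C = 295.93 K.
Since the cycle is reversible, η = 1 − T_C/T_H = 1 − 295.93/772.00 = 0.6167.
For a reversible cycle Q_C/Q_H = T_C/T_H, so Q_C = 8810 × 295.93/772.00 = 3380 J.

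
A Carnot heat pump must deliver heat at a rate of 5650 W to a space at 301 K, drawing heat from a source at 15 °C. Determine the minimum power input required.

T_C = 15 °C → 15 + 273.15 = 288.15 K.
The Carnot heat-pump COP is COP_HP = T_H/(T_H − T_C) = 301.00/12.85 = 23.4241.
W = Q_H/COP_HP = 5650/23.4241 = 241.2 W.

Ẇ_in ≈ 241.2 W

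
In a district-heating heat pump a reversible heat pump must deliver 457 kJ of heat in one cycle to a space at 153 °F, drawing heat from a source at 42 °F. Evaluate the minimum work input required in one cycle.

W_in ≈ 82.8 kJ

T_H = 153 °F → (153 − 32) × 5/9 = 67.22 °C = 340.37 K.
T_C = 42 °F → (42 − 32) × 5/9 = 5.56 °C = 278.71 K.
COP_HP = T_H/(T_H − T_C) = 340.37/61.67 = 5.5195.
W = Q_H/COP_HP = 457/5.5195 = 82.8 kJ.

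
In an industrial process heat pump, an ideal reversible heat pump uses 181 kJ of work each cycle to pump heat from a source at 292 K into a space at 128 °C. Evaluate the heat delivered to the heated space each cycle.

Q_H ≈ 665 kJ

T_H = 128 °C → 128 + 273.15 = 401.15 K.
The Carnot heat-pump COP is COP_HP = T_H/(T_H − T_C) = 401.15/109.15 = 3.6752.
Q_H = COP_HP · W = 3.6752 × 181 = 665 kJ.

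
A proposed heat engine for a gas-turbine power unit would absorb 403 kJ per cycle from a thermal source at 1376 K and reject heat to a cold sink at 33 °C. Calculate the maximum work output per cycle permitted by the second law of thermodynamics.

T_C = 33 °C → 33 + 273.15 = 306.15 K.
The upper bound on efficiency is η_max = 1 − T_C/T_H = 1 − 306.15/1376.00 = 0.7775.
W_max = η_max · Q_H = 0.7775 × 403 = 313 kJ.

W_max ≈ 313 kJ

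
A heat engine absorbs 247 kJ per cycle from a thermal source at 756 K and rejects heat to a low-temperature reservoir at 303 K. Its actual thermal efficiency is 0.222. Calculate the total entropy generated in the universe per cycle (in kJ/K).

W = η·Q_H = 0.222 × 247 = 54.83 kJ, so Q_C = Q_H − W = 192.2 kJ.
The hot reservoir loses entropy Q_H/T_H = 247/756.00 = 0.3267 kJ/K; the cold reservoir gains Q_C/T_C = 192.2/303.00 = 0.6342 kJ/K.
ΔS_univ = −Q_H/T_H + Q_C/T_C = 0.3075 kJ/K (> 0, since η = 0.222 < η_Carnot = 0.599).

ΔS_univ ≈ 0.3075 kJ/K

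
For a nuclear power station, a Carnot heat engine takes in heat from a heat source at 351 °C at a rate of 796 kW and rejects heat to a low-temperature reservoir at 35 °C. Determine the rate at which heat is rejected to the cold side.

T_H = 351 °C → 351 + 273.15 = 624.15 K.
T_C = 35 °C → 35 + 273.15 = 308.15 K.
For a reversible engine, η = 1 − T_C/T_H = 1 − 308.15/624.15 = 0.5063.
For a reversible cycle Q_C/Q_H = T_C/T_H, so Q_C = 796 × 308.15/624.15 = 393.0 kW.

Q̇_C ≈ 393.0 kW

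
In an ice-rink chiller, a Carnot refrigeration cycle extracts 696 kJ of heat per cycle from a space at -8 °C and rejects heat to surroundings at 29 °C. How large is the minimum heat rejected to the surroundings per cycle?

T_H = 29 °C → 29 + 273.15 = 302.15 K.
T_C = -8 °C → -8 + 273.15 = 265.15 K.
For a reversible cycle Q_H/Q_C = T_H/T_C, so Q_H = Q_C·T_H/T_C = 696 × 302.15/265.15 = 793.1 kJ.

Q_H ≈ 793.1 kJ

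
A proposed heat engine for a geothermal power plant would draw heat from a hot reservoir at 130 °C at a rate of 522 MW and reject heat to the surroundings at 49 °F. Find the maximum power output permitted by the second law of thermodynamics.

Ẇ_max ≈ 156.1 MW

T_H = 130 °C → 130 + 273.15 = 403.15 K.
T_C = 49 °F → (49 − 32) × 5/9 = 9.44 °C = 282.59 K.
The upper bound on efficiency is η_max = 1 − T_C/T_H = 1 − 282.59/403.15 = 0.2990.
W_max = η_max · Q_H = 0.2990 × 522 = 156.1 MW.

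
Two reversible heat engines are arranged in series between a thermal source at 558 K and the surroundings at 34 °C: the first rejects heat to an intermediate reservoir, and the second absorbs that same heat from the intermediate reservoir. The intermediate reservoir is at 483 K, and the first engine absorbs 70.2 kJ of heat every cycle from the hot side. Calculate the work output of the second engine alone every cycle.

W₂ ≈ 22.1 kJ

T_C = 34 °C → 34 + 273.15 = 307.15 K.
Heat entering the second stage: Q_m = Q_H·(T_m/T_H) = 70.2 × 483.00/558.00 = 60.8 kJ.
Second-stage efficiency η₂ = 1 − T_C/T_m = 1 − 307.15/483.00 = 0.3641, so W₂ = η₂·Q_m = 22.1 kJ.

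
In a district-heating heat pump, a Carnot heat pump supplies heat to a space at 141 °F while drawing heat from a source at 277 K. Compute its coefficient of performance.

T_H = 141 °F → (141 − 32) × 5/9 = 60.56 °C = 333.71 K.
The Carnot heat-pump COP is COP_HP = T_H/(T_H − T_C) = 333.71/(333.71 − 277.00) = 5.88.

COP_HP ≈ 5.88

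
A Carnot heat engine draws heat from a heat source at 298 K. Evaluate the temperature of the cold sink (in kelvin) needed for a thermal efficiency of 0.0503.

From η = 1 − T_C/T_H, T_C = T_H·(1 − η) = 298.00 × (1 − 0.0503) = 283 K.

T_C ≈ 283 K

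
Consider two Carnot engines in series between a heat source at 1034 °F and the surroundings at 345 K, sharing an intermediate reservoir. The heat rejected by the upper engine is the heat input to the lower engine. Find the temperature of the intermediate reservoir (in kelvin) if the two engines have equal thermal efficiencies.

T_H = 1034 °F → (1034 − 32) × 5/9 = 556.67 °C = 829.82 K.
Equal efficiencies require 1 − T_m/T_H = 1 − T_C/T_m, i.e. T_m/T_H = T_C/T_m, so T_m = √(T_H·T_C) = √(829.82 × 345.00) = 535.1 K.

T_m ≈ 535.1 K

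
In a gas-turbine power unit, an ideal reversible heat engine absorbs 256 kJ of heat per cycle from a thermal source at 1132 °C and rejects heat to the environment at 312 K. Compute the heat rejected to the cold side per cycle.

Q_C ≈ 56.84 kJ

T_H = 1132 °C → 1132 + 273.15 = 1405.15 K.
The Carnot efficiency is η = 1 − T_C/T_H = 1 − 312.00/1405.15 = 0.7780.
For a reversible cycle Q_C/Q_H = T_C/T_H, so Q_C = 256 × 312.00/1405.15 = 56.84 kJ.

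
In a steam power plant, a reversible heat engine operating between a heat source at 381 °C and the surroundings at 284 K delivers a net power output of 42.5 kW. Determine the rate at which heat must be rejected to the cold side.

Q̇_C ≈ 32.6 kW

T_H = 381 °C → 381 + 273.15 = 654.15 K.
Carnot efficiency: η = 1 − T_C/T_H = 1 − 284.00/654.15 = 0.5658.
Since Q_C/Q_H = T_C/T_H and Q_H = W/η, Q_C = W·T_C/(T_H − T_C) = 42.5 × 284.00/370.15 = 32.6 kW.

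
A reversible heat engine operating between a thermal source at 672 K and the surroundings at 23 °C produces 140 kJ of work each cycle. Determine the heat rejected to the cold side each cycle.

Q_C ≈ 110 kJ

T_C = 23 °C → 23 + 273.15 = 296.15 K.
η_rev = 1 − T_C/T_H = 1 − 296.15/672.00 = 0.5593.
Since Q_C/Q_H = T_C/T_H and Q_H = W/η, Q_C = W·T_C/(T_H − T_C) = 140 × 296.15/375.85 = 110 kJ.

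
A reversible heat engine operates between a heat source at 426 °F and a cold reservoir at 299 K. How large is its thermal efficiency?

T_H = 426 °F → (426 − 32) × 5/9 = 218.89 °C = 492.04 K.
Carnot efficiency: η = 1 − T_C/T_H = 1 − 299.00/492.04 = 0.392.

η ≈ 0.392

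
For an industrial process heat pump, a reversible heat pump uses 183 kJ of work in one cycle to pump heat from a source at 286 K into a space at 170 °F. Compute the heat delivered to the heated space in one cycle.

Q_H ≈ 1000 kJ

T_H = 170 °F → (170 − 32) × 5/9 = 76.67 °C = 349.82 K.
For a reversible heat pump, COP_HP = T_H/(T_H − T_C) = 349.82/63.82 = 5.4816.
Q_H = COP_HP · W = 5.4816 × 183 = 1000 kJ.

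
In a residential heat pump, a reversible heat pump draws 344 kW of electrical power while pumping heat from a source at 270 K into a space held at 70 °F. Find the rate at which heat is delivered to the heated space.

Q̇_H ≈ 4170 kW

T_H = 70 °F → (70 − 32) × 5/9 = 21.11 °C = 294.26 K.
Reversible heating COP: COP_HP = T_H/(T_H − T_C) = 294.26/24.26 = 12.1289.
Q_H = COP_HP · W = 12.1289 × 344 = 4170 kW.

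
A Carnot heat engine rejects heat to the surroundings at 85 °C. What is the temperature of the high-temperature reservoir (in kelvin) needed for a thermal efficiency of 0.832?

T_H ≈ 2130 K

T_C = 85 °C → 85 + 273.15 = 358.15 K.
From η = 1 − T_C/T_H, solving for T_H gives T_H = T_C/(1 − η) = 358.15/(1 − 0.832) = 2130 K.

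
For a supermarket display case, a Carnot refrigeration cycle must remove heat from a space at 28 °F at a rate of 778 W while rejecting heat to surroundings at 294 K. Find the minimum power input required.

T_C = 28 °F → (28 − 32) × 5/9 = -2.22 °C = 270.93 K.
Carnot COP: COP_R = T_C/(T_H − T_C) = 270.93/23.07 = 11.7426.
W = Q_C/COP_R = 778/11.7426 = 66.25 W.

Ẇ_in ≈ 66.25 W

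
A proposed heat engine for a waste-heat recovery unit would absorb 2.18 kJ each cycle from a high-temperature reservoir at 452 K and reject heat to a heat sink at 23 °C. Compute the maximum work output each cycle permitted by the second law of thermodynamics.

W_max ≈ 0.7517 kJ

T_C = 23 °C → 23 + 273.15 = 296.15 K.
By the Carnot theorem, η_max = 1 − T_C/T_H = 1 − 296.15/452.00 = 0.3448.
W_max = η_max · Q_H = 0.3448 × 2.18 = 0.7517 kJ.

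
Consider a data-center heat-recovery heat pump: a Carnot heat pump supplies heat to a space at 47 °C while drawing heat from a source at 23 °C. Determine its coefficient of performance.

T_H = 47 °C → 47 + 273.15 = 320.15 K.
T_C = 23 °C → 23 + 273.15 = 296.15 K.
COP_HP = T_H/(T_H − T_C) = 320.15/(320.15 − 296.15) = 13.3.

COP_HP ≈ 13.3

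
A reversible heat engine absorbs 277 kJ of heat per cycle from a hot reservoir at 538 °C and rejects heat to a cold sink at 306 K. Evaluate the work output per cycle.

W ≈ 173 kJ

T_H = 538 °C → 538 + 273.15 = 811.15 K.
η_rev = 1 − T_C/T_H = 1 − 306.00/811.15 = 0.6228.
W = η·Q_H = 0.6228 × 277 = 173 kJ.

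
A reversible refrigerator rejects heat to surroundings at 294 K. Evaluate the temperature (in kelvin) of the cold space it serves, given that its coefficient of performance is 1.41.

COP_R = T_C/(T_H − T_C) ⇒ T_C = T_H·COP_R/(1 + COP_R) = 294.00 × 1.41/(1 + 1.41) = 172.0 K.

T_C ≈ 172.0 K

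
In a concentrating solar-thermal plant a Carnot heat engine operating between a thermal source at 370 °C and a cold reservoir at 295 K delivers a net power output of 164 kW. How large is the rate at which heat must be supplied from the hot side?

Q̇_H ≈ 303.0 kW

T_H = 370 °C → 370 + 273.15 = 643.15 K.
Carnot efficiency: η = 1 − T_C/T_H = 1 − 295.00/643.15 = 0.5413.
Q_H = W/η = 164/0.5413 = 303.0 kW.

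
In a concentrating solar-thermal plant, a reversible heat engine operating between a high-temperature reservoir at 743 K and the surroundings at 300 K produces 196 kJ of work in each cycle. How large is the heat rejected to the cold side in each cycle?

Q_C ≈ 132.7 kJ

Carnot efficiency: η = 1 − T_C/T_H = 1 − 300.00/743.00 = 0.5962.
Since Q_C/Q_H = T_C/T_H and Q_H = W/η, Q_C = W·T_C/(T_H − T_C) = 196 × 300.00/443.00 = 132.7 kJ.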